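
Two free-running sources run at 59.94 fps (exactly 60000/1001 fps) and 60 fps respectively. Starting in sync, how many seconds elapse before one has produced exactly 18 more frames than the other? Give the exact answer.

300.3 seconds

The gap grows by |60 − 60000/1001| = 60/1001 frames per second.
Time for a 18-frame gap: 18 ÷ (60/1001) = 300.3 s.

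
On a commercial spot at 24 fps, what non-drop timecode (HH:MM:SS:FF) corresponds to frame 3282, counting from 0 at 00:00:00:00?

00:02:16:18

3282 ÷ 24 = 136 full seconds, remainder 18 frames.
136 s = 0 h 2 min 16 s.
Timecode: 00:02:16:18.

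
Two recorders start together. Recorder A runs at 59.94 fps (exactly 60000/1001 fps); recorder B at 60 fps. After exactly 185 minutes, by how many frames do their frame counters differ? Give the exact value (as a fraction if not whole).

666000/1001 frames

185 min = 11100 s.
A emits 60000/1001 × 11100 = 666000000/1001 frames; B emits 60 × 11100 = 666000.
Difference = 666000/1001 frames (≈ 665.3347); B is ahead of A.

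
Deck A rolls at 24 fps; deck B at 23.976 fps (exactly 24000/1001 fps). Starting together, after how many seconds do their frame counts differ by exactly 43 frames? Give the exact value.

The gap grows by |24000/1001 − 24| = 24/1001 frames per second.
Time for a 43-frame gap: 43 ÷ (24/1001) = 43043/24 s.

43043/24 seconds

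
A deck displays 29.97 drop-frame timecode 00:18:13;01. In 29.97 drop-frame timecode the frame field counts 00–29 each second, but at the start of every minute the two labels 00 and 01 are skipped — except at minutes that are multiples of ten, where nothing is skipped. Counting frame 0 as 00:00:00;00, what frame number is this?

As if non-drop at 30 labels/s: (0 × 3600 + 18 × 60 + 13) × 30 + 1 = 32791.
Minute boundaries passed: 18; those not divisible by 10: 18 − 1 = 17; dropped labels = 2 × 17 = 34.
Actual frame index = 32791 − 34 = 32757.

32757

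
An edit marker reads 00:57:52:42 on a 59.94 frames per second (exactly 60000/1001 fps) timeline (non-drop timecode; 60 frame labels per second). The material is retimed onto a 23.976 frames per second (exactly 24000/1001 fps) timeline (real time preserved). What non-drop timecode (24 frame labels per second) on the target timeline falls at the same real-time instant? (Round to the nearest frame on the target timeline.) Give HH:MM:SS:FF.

Source frame index: (0×3600 + 57×60 + 52) × 60 + 42 = 208362.
Real time: 208362 / (60000/1001) = 34761727/10000 s.
Target frame: (34761727/10000) × (24000/1001) = 416724/5 ≈ 83344.800 → 83345.
At 24 labels/s: frame 83345 → 00:57:52:17.

00:57:52:17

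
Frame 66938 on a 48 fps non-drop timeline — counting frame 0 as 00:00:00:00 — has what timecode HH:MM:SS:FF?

66938 ÷ 48 = 1394 full seconds, remainder 26 frames.
1394 s = 0 h 23 min 14 s.
Timecode: 00:23:14:26.

00:23:14:26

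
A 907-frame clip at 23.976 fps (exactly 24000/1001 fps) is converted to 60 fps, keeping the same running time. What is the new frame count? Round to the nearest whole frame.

Frames at target rate = 907 × (60) / (24000/1001) = 907907/400 ≈ 2269.767.
Nearest whole frame: 2270.

2270 frames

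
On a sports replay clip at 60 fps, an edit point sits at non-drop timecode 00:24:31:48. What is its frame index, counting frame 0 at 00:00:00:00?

frame 88308

Total seconds to the label: (0 × 3600 + 24 × 60 + 31) = 1471.
Frame index = 1471 × 60 + 48 = 88308.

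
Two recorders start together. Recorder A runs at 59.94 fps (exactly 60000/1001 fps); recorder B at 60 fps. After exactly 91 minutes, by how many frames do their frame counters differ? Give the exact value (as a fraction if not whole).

91 min = 5460 s.
A emits 60000/1001 × 5460 = 3600000/11 frames; B emits 60 × 5460 = 327600.
Difference = 3600/11 frames (≈ 327.2727); B is ahead of A.

3600/11 frames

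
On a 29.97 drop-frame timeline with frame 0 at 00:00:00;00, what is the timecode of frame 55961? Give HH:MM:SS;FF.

00:31:07;07

Each 10-minute DF block holds 10 × 60 × 30 − 9 × 2 = 17982 frames. 55961 ÷ 17982 → 3 full blocks, remainder 2015.
Within the partial block the first minute is 1800 frames and each further minute 1798, so 1 further minute boundary passed. Total skipped labels = 18 × 3 + 2 × 1 = 56.
Non-drop label index = 55961 + 56 = 56017; at 30 labels/s that is 00:31:07:07, i.e. DF 00:31:07;07.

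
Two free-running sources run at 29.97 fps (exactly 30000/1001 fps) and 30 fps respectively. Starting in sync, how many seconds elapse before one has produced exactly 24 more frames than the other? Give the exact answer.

800.8 seconds

The gap grows by |30 − 30000/1001| = 30/1001 frames per second.
Time for a 24-frame gap: 24 ÷ (30/1001) = 800.8 s.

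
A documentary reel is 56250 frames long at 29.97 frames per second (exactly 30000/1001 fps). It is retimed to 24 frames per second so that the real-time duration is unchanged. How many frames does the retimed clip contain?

45045 frames

Target frames = source frames × (target rate / source rate) = 56250 × (24)/(30000/1001) = 56250 × 1001/1250 = 45045.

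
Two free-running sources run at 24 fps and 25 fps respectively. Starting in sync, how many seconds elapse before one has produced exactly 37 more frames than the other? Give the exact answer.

37 seconds

The gap grows by |25 − 24| = 1 frame per second.
Time for a 37-frame gap: 37 ÷ (1) = 37 s.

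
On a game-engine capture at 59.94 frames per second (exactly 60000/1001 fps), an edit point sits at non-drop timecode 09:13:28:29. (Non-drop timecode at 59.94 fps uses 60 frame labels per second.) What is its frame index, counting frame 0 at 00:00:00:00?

1992509

Total seconds to the label: (9 × 3600 + 13 × 60 + 28) = 33208.
Frame index = 33208 × 60 + 29 = 1992509.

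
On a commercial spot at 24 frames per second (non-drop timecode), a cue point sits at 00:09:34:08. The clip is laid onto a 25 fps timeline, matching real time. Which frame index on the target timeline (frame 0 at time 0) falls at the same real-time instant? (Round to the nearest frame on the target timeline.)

Source frame index: (0×3600 + 9×60 + 34) × 24 + 8 = 13784.
Real time: 13784 / (24) = 1723/3 s.
Target frame: (1723/3) × (25) = 43075/3 ≈ 14358.333 → 14358.

frame 14358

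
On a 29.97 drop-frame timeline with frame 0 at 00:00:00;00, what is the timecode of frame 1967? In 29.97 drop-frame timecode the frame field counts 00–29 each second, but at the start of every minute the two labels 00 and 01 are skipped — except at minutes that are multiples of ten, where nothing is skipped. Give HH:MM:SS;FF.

00:01:05;19

Ten DF minutes hold 17982 frames, so frame 1967 lies in block 0 (frames 0–17981) with 1967 frames into that block.
The block's first minute is 1800 frames and the rest 1798 each; 1967 frames reaches minute 1, so 0 × 18 + 1 × 2 = 2 labels have been skipped so far.
Adding those back, label number 1967 + 2 = 1969 at 30 labels/s is 65 s + 19 f = 0 h 1 min 5 s frame 19, i.e. 00:01:05;19.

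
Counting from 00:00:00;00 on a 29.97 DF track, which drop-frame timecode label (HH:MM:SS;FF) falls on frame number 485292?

Ten DF minutes hold 17982 frames, so frame 485292 lies in block 26 (frames 467532–485513) with 17760 frames into that block.
The block's first minute is 1800 frames and the rest 1798 each; 17760 frames reaches minute 9, so 26 × 18 + 9 × 2 = 486 labels have been skipped so far.
Adding those back, label number 485292 + 486 = 485778 at 30 labels/s is 16192 s + 18 f = 4 h 29 min 52 s frame 18, i.e. 04:29:52;18.

04:29:52;18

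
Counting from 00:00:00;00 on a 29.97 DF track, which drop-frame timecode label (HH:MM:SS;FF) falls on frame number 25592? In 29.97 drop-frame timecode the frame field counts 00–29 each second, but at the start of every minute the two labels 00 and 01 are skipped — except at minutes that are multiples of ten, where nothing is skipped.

Ten DF minutes hold 17982 frames, so frame 25592 lies in block 1 (frames 17982–35963) with 7610 frames into that block.
The block's first minute is 1800 frames and the rest 1798 each; 7610 frames reaches minute 4, so 1 × 18 + 4 × 2 = 26 labels have been skipped so far.
Adding those back, label number 25592 + 26 = 25618 at 30 labels/s is 853 s + 28 f = 0 h 14 min 13 s frame 28, i.e. 00:14:13;28.

00:14:13;28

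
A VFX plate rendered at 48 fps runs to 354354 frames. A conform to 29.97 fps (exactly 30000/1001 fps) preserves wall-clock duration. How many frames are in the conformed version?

Target frames = source frames × (target rate / source rate) = 354354 × (30000/1001)/(48) = 354354 × 625/1001 = 221250.

221250 frames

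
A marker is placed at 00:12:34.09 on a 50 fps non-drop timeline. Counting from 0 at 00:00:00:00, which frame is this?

frame 37709

Total seconds to the label: (0 × 3600 + 12 × 60 + 34) = 754.
Frame index = 754 × 50 + 9 = 37709.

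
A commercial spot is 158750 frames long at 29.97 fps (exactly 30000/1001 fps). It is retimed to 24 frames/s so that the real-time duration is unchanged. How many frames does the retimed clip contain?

127127 frames

Target frames = source frames × (target rate / source rate) = 158750 × (24)/(30000/1001) = 158750 × 1001/1250 = 127127.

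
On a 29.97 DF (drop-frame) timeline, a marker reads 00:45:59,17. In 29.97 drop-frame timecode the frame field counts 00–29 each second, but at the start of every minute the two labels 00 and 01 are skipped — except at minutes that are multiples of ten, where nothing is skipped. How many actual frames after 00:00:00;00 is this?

Complete 10-minute blocks: 4, each 17982 frames → 71928.
Remaining 5 whole minutes in the current block: 1800 + 4 × 1798 = 8992 frames.
Within the current minute: 59 × 30 + 17 − 2 = 1785 (labels ;00/;01 skipped at this minute). Total = 71928 + 8992 + 1785 = 82705.

82705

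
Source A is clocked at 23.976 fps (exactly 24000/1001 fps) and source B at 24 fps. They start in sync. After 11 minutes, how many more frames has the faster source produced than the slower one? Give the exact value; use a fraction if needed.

11 min = 660 s.
A emits 24000/1001 × 660 = 1440000/91 frames; B emits 24 × 660 = 15840.
Difference = 1440/91 frames (≈ 15.8242); B is ahead of A.

1440/91 frames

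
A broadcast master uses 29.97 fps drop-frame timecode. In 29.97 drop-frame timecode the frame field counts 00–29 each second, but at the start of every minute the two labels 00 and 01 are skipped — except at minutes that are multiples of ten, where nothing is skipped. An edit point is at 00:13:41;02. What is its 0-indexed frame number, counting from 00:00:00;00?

24608

Complete 10-minute blocks: 1, each 17982 frames → 17982.
Remaining 3 whole minutes in the current block: 1800 + 2 × 1798 = 5396 frames.
Within the current minute: 41 × 30 + 2 − 2 = 1230 (labels ;00/;01 skipped at this minute). Total = 17982 + 5396 + 1230 = 24608.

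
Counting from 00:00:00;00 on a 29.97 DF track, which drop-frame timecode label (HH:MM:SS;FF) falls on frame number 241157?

02:14:06;19

Each 10-minute DF block holds 10 × 60 × 30 − 9 × 2 = 17982 frames. 241157 ÷ 17982 → 13 full blocks, remainder 7391.
Within the partial block the first minute is 1800 frames and each further minute 1798, so 4 further minute boundaries passed. Total skipped labels = 18 × 13 + 2 × 4 = 242.
Non-drop label index = 241157 + 242 = 241399; at 30 labels/s that is 02:14:06:19, i.e. DF 02:14:06;19.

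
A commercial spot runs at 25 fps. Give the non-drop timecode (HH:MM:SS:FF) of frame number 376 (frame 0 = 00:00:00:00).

376 ÷ 25 = 15 full seconds, remainder 1 frame.
15 s = 0 h 0 min 15 s.
Timecode: 00:00:15:01.

00:00:15:01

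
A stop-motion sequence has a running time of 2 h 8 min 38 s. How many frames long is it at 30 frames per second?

231540 frames

2 h 8 min 38 s = 7718 s.
Frames = 7718 × 30 = 231540.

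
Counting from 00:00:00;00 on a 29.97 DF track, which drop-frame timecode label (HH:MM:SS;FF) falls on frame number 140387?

01:18:04;09

Each 10-minute DF block holds 10 × 60 × 30 − 9 × 2 = 17982 frames. 140387 ÷ 17982 → 7 full blocks, remainder 14513.
Within the partial block the first minute is 1800 frames and each further minute 1798, so 8 further minute boundaries passed. Total skipped labels = 18 × 7 + 2 × 8 = 142.
Non-drop label index = 140387 + 142 = 140529; at 30 labels/s that is 01:18:04:09, i.e. DF 01:18:04;09.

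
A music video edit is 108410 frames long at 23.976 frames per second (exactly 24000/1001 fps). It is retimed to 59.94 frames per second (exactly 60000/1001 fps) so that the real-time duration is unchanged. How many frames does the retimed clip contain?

Target frames = source frames × (target rate / source rate) = 108410 × (60000/1001)/(24000/1001) = 108410 × 5/2 = 271025.

271025 frames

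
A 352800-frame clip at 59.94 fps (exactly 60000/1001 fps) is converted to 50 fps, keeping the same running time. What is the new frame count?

Target frames = source frames × (target rate / source rate) = 352800 × (50)/(60000/1001) = 352800 × 1001/1200 = 294294.

294294 frames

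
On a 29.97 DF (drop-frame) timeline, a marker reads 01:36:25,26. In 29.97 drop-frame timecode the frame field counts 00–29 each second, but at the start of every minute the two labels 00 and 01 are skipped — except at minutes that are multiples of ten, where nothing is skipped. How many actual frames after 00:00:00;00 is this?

As if non-drop at 30 labels/s: (1 × 3600 + 36 × 60 + 25) × 30 + 26 = 173576.
Minute boundaries passed: 96; those not divisible by 10: 96 − 9 = 87; dropped labels = 2 × 87 = 174.
Actual frame index = 173576 − 174 = 173402.

173402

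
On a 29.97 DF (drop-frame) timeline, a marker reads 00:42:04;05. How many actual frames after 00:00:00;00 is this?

75649

As if non-drop at 30 labels/s: (0 × 3600 + 42 × 60 + 4) × 30 + 5 = 75725.
Minute boundaries passed: 42; those not divisible by 10: 42 − 4 = 38; dropped labels = 2 × 38 = 76.
Actual frame index = 75725 − 76 = 75649.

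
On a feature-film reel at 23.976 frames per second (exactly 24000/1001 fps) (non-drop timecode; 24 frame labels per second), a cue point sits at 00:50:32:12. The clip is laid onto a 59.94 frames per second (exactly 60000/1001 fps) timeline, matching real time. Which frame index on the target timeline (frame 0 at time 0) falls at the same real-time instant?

Source frame index: (0×3600 + 50×60 + 32) × 24 + 12 = 72780.
Real time: 72780 / (24000/1001) = 1214213/400 s.
Target frame: (1214213/400) × (60000/1001) = 181950.

frame 181950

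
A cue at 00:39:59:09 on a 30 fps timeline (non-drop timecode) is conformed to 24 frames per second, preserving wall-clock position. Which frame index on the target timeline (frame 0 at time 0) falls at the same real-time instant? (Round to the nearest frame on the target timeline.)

Source frame index: (0×3600 + 39×60 + 59) × 30 + 9 = 71979.
Real time: 71979 / (30) = 23993/10 s.
Target frame: (23993/10) × (24) = 287916/5 ≈ 57583.200 → 57583.

frame 57583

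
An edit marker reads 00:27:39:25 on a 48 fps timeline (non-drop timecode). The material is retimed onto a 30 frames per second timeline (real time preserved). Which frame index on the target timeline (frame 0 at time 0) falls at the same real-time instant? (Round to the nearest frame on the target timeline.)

frame 49786

Source frame index: (0×3600 + 27×60 + 39) × 48 + 25 = 79657.
Real time: 79657 / (48) = 79657/48 s.
Target frame: (79657/48) × (30) = 398285/8 ≈ 49785.625 → 49786.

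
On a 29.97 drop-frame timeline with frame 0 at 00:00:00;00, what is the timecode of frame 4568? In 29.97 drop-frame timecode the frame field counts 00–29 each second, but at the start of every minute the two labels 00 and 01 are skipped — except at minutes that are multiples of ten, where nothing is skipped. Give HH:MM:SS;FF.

Ten DF minutes hold 17982 frames, so frame 4568 lies in block 0 (frames 0–17981) with 4568 frames into that block.
The block's first minute is 1800 frames and the rest 1798 each; 4568 frames reaches minute 2, so 0 × 18 + 2 × 2 = 4 labels have been skipped so far.
Adding those back, label number 4568 + 4 = 4572 at 30 labels/s is 152 s + 12 f = 0 h 2 min 32 s frame 12, i.e. 00:02:32;12.

00:02:32;12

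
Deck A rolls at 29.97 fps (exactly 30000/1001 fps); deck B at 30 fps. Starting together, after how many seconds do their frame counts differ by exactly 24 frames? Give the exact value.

800.8 seconds

The gap grows by |30 − 30000/1001| = 30/1001 frames per second.
Time for a 24-frame gap: 24 ÷ (30/1001) = 800.8 s.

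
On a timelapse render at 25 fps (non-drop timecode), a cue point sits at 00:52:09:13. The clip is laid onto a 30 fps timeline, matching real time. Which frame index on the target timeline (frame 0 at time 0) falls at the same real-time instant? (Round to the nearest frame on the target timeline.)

frame 93886

Source frame index: (0×3600 + 52×60 + 9) × 25 + 13 = 78238.
Real time: 78238 / (25) = 78238/25 s.
Target frame: (78238/25) × (30) = 469428/5 ≈ 93885.600 → 93886.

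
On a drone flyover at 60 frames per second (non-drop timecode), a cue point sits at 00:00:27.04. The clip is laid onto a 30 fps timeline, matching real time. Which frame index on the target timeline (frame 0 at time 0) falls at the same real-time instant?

Source frame index: (0×3600 + 0×60 + 27) × 60 + 4 = 1624.
Real time: 1624 / (60) = 406/15 s.
Target frame: (406/15) × (30) = 812.

frame 812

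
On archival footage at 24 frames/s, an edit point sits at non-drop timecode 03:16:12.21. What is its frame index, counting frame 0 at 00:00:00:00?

Total seconds to the label: (3 × 3600 + 16 × 60 + 12) = 11772.
Frame index = 11772 × 24 + 21 = 282549.

282549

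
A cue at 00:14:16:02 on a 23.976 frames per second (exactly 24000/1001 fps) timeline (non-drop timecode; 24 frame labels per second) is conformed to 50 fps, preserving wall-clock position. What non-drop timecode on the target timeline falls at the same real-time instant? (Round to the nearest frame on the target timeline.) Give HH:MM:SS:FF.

00:14:16:47

Source frame index: (0×3600 + 14×60 + 16) × 24 + 2 = 20546.
Real time: 20546 / (24000/1001) = 10283273/12000 s.
Target frame: (10283273/12000) × (50) = 10283273/240 ≈ 42846.971 → 42847.
At 50 labels/s: frame 42847 → 00:14:16:47.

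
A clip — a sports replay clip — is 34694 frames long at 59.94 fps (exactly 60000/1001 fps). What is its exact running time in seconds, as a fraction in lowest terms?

17364347/30000 seconds

Running time = 34694 ÷ (60000/1001) = 34694 × 1001/60000 = 17364347/30000 s.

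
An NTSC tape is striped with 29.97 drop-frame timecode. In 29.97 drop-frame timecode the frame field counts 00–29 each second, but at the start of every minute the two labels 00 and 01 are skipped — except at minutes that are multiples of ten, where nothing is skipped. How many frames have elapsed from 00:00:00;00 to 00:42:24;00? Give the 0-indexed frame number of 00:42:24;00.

Complete 10-minute blocks: 4, each 17982 frames → 71928.
Remaining 2 whole minutes in the current block: 1800 + 1 × 1798 = 3598 frames.
Within the current minute: 24 × 30 + 0 − 2 = 718 (labels ;00/;01 skipped at this minute). Total = 71928 + 3598 + 718 = 76244.

76244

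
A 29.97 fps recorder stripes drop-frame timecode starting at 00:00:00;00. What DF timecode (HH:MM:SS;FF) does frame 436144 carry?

04:02:32;20

Each 10-minute DF block holds 10 × 60 × 30 − 9 × 2 = 17982 frames. 436144 ÷ 17982 → 24 full blocks, remainder 4576.
Within the partial block the first minute is 1800 frames and each further minute 1798, so 2 further minute boundaries passed. Total skipped labels = 18 × 24 + 2 × 2 = 436.
Non-drop label index = 436144 + 436 = 436580; at 30 labels/s that is 04:02:32:20, i.e. DF 04:02:32;20.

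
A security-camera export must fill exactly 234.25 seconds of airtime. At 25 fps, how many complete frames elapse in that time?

Frames = 234.25 × 25 = 23425/4 ≈ 5856.2500.
Complete frames: 5856.

5856 frames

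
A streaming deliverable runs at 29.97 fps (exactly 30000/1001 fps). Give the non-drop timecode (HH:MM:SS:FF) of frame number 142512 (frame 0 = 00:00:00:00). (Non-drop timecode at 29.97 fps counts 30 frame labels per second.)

142512 ÷ 30 = 4750 full seconds, remainder 12 frames.
4750 s = 1 h 19 min 10 s.
Timecode: 01:19:10:12.

01:19:10:12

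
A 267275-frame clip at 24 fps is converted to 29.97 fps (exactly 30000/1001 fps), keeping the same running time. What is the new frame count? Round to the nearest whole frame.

Frames at target rate = 267275 × (30000/1001) / (24) = 334093750/1001 ≈ 333759.990.
Nearest whole frame: 333760.

333760 frames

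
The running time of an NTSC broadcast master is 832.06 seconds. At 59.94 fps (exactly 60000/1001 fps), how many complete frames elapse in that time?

49873 frames

Frames = 832.06 × 60000/1001 = 49923600/1001 ≈ 49873.7263.
Complete frames: 49873.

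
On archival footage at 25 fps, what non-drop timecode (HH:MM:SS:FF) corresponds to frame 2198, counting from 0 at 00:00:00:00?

00:01:27:23

2198 ÷ 25 = 87 full seconds, remainder 23 frames.
87 s = 0 h 1 min 27 s.
Timecode: 00:01:27:23.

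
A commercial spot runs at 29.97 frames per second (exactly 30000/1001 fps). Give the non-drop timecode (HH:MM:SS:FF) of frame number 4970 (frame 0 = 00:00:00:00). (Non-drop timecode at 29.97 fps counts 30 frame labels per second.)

4970 ÷ 30 = 165 full seconds, remainder 20 frames.
165 s = 0 h 2 min 45 s.
Timecode: 00:02:45:20.

00:02:45:20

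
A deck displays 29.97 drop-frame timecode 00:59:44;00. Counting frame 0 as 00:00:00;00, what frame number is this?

107412

As if non-drop at 30 labels/s: (0 × 3600 + 59 × 60 + 44) × 30 + 0 = 107520.
Minute boundaries passed: 59; those not divisible by 10: 59 − 5 = 54; dropped labels = 2 × 54 = 108.
Actual frame index = 107520 − 108 = 107412.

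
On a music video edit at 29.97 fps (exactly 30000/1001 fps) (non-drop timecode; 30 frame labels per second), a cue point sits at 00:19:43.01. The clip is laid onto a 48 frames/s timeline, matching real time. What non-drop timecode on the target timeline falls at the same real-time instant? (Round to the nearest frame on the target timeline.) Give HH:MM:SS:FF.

Source frame index: (0×3600 + 19×60 + 43) × 30 + 1 = 35491.
Real time: 35491 / (30000/1001) = 35526491/30000 s.
Target frame: (35526491/30000) × (48) = 35526491/625 ≈ 56842.386 → 56842.
At 48 labels/s: frame 56842 → 00:19:44:10.

00:19:44:10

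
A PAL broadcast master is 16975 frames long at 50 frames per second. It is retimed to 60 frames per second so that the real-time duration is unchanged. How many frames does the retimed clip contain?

20370 frames

Target frames = source frames × (target rate / source rate) = 16975 × (60)/(50) = 16975 × 6/5 = 20370.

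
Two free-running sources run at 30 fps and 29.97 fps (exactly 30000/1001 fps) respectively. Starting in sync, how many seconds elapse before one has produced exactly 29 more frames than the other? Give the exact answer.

The gap grows by |30000/1001 − 30| = 30/1001 frames per second.
Time for a 29-frame gap: 29 ÷ (30/1001) = 29029/30 s.

29029/30 seconds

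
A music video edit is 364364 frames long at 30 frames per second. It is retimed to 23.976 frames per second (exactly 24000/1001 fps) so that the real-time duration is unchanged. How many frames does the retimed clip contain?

Target frames = source frames × (target rate / source rate) = 364364 × (24000/1001)/(30) = 364364 × 800/1001 = 291200.

291200 frames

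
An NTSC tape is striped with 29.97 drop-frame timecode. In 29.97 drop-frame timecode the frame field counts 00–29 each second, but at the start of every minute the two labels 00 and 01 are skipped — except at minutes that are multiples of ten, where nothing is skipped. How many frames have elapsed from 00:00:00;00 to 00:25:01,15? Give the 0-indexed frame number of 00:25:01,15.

44999

Complete 10-minute blocks: 2, each 17982 frames → 35964.
Remaining 5 whole minutes in the current block: 1800 + 4 × 1798 = 8992 frames.
Within the current minute: 1 × 30 + 15 − 2 = 43 (labels ;00/;01 skipped at this minute). Total = 35964 + 8992 + 43 = 44999.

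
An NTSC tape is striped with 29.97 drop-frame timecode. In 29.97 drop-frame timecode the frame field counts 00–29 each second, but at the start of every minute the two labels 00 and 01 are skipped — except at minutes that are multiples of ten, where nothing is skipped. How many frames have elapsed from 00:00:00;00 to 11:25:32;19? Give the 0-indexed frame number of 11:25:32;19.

Complete 10-minute blocks: 68, each 17982 frames → 1222776.
Remaining 5 whole minutes in the current block: 1800 + 4 × 1798 = 8992 frames.
Within the current minute: 32 × 30 + 19 − 2 = 977 (labels ;00/;01 skipped at this minute). Total = 1222776 + 8992 + 977 = 1232745.

1232745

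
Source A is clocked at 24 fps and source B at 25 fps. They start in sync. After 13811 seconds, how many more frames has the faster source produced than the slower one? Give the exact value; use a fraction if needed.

13811 frames

A emits 24 × 13811 = 331464 frames; B emits 25 × 13811 = 345275.
Difference = 13811 frames; B is ahead of A.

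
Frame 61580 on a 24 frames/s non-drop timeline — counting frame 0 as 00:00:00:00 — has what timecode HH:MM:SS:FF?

00:42:45:20

61580 ÷ 24 = 2565 full seconds, remainder 20 frames.
2565 s = 0 h 42 min 45 s.
Timecode: 00:42:45:20.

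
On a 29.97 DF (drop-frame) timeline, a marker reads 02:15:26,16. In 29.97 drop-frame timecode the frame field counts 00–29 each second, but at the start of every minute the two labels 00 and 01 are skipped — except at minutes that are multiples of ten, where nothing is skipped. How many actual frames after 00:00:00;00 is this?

As if non-drop at 30 labels/s: (2 × 3600 + 15 × 60 + 26) × 30 + 16 = 243796.
Minute boundaries passed: 135; those not divisible by 10: 135 − 13 = 122; dropped labels = 2 × 122 = 244.
Actual frame index = 243796 − 244 = 243552.

243552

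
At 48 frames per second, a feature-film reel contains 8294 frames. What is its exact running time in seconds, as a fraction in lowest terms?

4147/24 seconds

Running time = 8294 ÷ (48) = 8294 × 1/48 = 4147/24 s.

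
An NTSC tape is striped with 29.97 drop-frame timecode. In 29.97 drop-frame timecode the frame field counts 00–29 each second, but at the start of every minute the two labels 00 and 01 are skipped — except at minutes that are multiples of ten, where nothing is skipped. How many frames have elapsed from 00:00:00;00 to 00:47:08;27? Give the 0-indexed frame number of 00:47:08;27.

Complete 10-minute blocks: 4, each 17982 frames → 71928.
Remaining 7 whole minutes in the current block: 1800 + 6 × 1798 = 12588 frames.
Within the current minute: 8 × 30 + 27 − 2 = 265 (labels ;00/;01 skipped at this minute). Total = 71928 + 12588 + 265 = 84781.

84781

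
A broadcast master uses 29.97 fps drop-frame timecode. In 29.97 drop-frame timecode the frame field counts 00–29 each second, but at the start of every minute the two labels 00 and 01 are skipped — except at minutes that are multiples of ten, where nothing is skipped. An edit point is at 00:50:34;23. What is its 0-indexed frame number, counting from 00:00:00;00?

As if non-drop at 30 labels/s: (0 × 3600 + 50 × 60 + 34) × 30 + 23 = 91043.
Minute boundaries passed: 50; those not divisible by 10: 50 − 5 = 45; dropped labels = 2 × 45 = 90.
Actual frame index = 91043 − 90 = 90953.

90953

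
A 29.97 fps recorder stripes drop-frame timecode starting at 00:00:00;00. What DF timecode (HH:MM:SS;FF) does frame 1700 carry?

00:00:56;20

Each 10-minute DF block holds 10 × 60 × 30 − 9 × 2 = 17982 frames. 1700 ÷ 17982 → 0 full blocks, remainder 1700.
Within the partial block the first minute is 1800 frames and each further minute 1798, so 0 further minute boundaries passed. Total skipped labels = 18 × 0 + 2 × 0 = 0.
Non-drop label index = 1700 + 0 = 1700; at 30 labels/s that is 00:00:56:20, i.e. DF 00:00:56;20.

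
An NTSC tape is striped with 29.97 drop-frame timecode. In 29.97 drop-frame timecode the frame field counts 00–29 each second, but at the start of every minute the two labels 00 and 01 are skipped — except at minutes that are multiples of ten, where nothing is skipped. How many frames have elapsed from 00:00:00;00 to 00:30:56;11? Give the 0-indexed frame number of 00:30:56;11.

55637

Complete 10-minute blocks: 3, each 17982 frames → 53946.
Remaining 0 whole minutes in the current block: 0 frames.
Within the current minute: 56 × 30 + 11 = 1691. Total = 53946 + 0 + 1691 = 55637.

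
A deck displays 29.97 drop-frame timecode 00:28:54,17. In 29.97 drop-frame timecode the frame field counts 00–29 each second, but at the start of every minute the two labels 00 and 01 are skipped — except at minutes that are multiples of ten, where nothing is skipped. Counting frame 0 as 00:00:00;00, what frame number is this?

51985

As if non-drop at 30 labels/s: (0 × 3600 + 28 × 60 + 54) × 30 + 17 = 52037.
Minute boundaries passed: 28; those not divisible by 10: 28 − 2 = 26; dropped labels = 2 × 26 = 52.
Actual frame index = 52037 − 52 = 51985.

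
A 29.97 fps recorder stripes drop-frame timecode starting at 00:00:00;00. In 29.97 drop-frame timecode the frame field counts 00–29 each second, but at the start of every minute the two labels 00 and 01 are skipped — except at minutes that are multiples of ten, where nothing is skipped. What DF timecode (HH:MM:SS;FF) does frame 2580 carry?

00:01:26;02

Ten DF minutes hold 17982 frames, so frame 2580 lies in block 0 (frames 0–17981) with 2580 frames into that block.
The block's first minute is 1800 frames and the rest 1798 each; 2580 frames reaches minute 1, so 0 × 18 + 1 × 2 = 2 labels have been skipped so far.
Adding those back, label number 2580 + 2 = 2582 at 30 labels/s is 86 s + 2 f = 0 h 1 min 26 s frame 2, i.e. 00:01:26;02.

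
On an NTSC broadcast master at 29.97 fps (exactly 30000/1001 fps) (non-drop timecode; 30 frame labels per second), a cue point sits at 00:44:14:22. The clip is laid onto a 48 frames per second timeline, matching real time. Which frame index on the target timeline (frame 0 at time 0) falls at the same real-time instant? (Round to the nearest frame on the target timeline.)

Source frame index: (0×3600 + 44×60 + 14) × 30 + 22 = 79642.
Real time: 79642 / (30000/1001) = 39860821/15000 s.
Target frame: (39860821/15000) × (48) = 79721642/625 ≈ 127554.627 → 127555.

frame 127555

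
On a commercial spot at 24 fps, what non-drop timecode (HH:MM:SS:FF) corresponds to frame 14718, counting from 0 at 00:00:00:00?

14718 ÷ 24 = 613 full seconds, remainder 6 frames.
613 s = 0 h 10 min 13 s.
Timecode: 00:10:13:06.

00:10:13:06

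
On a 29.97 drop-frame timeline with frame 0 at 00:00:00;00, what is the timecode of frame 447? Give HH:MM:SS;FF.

Each 10-minute DF block holds 10 × 60 × 30 − 9 × 2 = 17982 frames. 447 ÷ 17982 → 0 full blocks, remainder 447.
Within the partial block the first minute is 1800 frames and each further minute 1798, so 0 further minute boundaries passed. Total skipped labels = 18 × 0 + 2 × 0 = 0.
Non-drop label index = 447 + 0 = 447; at 30 labels/s that is 00:00:14:27, i.e. DF 00:00:14;27.

00:00:14;27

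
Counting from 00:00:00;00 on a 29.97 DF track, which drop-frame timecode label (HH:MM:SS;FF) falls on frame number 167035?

01:32:53;11

Each 10-minute DF block holds 10 × 60 × 30 − 9 × 2 = 17982 frames. 167035 ÷ 17982 → 9 full blocks, remainder 5197.
Within the partial block the first minute is 1800 frames and each further minute 1798, so 2 further minute boundaries passed. Total skipped labels = 18 × 9 + 2 × 2 = 166.
Non-drop label index = 167035 + 166 = 167201; at 30 labels/s that is 01:32:53:11, i.e. DF 01:32:53;11.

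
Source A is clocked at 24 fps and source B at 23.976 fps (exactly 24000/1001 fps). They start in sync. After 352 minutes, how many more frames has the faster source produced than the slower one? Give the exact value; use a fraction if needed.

46080/91 frames

352 min = 21120 s.
A emits 24 × 21120 = 506880 frames; B emits 24000/1001 × 21120 = 46080000/91.
Difference = 46080/91 frames (≈ 506.3736); B is behind A.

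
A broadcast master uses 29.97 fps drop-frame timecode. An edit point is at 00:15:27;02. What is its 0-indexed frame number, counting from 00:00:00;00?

27784

As if non-drop at 30 labels/s: (0 × 3600 + 15 × 60 + 27) × 30 + 2 = 27812.
Minute boundaries passed: 15; those not divisible by 10: 15 − 1 = 14; dropped labels = 2 × 14 = 28.
Actual frame index = 27812 − 28 = 27784.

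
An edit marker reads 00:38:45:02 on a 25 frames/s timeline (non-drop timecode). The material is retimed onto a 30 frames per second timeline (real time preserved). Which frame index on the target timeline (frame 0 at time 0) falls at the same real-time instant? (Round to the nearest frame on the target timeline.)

frame 69752

Source frame index: (0×3600 + 38×60 + 45) × 25 + 2 = 58127.
Real time: 58127 / (25) = 58127/25 s.
Target frame: (58127/25) × (30) = 348762/5 ≈ 69752.400 → 69752.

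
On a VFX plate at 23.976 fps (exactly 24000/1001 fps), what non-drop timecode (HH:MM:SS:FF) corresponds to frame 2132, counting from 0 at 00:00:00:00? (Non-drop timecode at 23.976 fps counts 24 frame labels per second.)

00:01:28:20

2132 ÷ 24 = 88 full seconds, remainder 20 frames.
88 s = 0 h 1 min 28 s.
Timecode: 00:01:28:20.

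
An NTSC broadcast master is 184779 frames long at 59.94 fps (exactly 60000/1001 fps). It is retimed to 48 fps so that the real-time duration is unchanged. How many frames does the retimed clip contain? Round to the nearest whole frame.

147971 frames

Frames at target rate = 184779 × (48) / (60000/1001) = 184963779/1250 ≈ 147971.023.
Nearest whole frame: 147971.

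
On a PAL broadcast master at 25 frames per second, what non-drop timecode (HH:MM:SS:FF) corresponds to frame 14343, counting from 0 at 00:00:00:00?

00:09:33:18

14343 ÷ 25 = 573 full seconds, remainder 18 frames.
573 s = 0 h 9 min 33 s.
Timecode: 00:09:33:18.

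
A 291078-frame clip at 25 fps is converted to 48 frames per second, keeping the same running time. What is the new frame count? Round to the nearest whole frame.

Frames at target rate = 291078 × (48) / (25) = 13971744/25 ≈ 558869.760.
Nearest whole frame: 558870.

558870 frames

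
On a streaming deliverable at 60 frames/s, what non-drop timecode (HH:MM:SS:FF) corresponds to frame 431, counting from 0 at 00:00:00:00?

431 ÷ 60 = 7 full seconds, remainder 11 frames.
7 s = 0 h 0 min 7 s.
Timecode: 00:00:07:11.

00:00:07:11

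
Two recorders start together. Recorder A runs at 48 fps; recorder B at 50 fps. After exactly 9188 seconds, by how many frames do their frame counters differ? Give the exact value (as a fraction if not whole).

A emits 48 × 9188 = 441024 frames; B emits 50 × 9188 = 459400.
Difference = 18376 frames; B is ahead of A.

18376 frames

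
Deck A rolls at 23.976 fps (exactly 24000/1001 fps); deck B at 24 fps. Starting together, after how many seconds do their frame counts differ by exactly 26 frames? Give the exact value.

The gap grows by |24 − 24000/1001| = 24/1001 frames per second.
Time for a 26-frame gap: 26 ÷ (24/1001) = 13013/12 s.

13013/12 seconds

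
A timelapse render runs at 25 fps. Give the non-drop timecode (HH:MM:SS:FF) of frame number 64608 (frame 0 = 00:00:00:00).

64608 ÷ 25 = 2584 full seconds, remainder 8 frames.
2584 s = 0 h 43 min 4 s.
Timecode: 00:43:04:08.

00:43:04:08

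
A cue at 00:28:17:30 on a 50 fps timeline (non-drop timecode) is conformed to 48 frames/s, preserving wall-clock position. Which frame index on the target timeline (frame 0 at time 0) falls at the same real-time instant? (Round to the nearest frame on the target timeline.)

frame 81485

Source frame index: (0×3600 + 28×60 + 17) × 50 + 30 = 84880.
Real time: 84880 / (50) = 8488/5 s.
Target frame: (8488/5) × (48) = 407424/5 ≈ 81484.800 → 81485.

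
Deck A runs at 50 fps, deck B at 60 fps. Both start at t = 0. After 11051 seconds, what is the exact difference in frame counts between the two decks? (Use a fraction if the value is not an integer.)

A emits 50 × 11051 = 552550 frames; B emits 60 × 11051 = 663060.
Difference = 110510 frames; B is ahead of A.

110510 frames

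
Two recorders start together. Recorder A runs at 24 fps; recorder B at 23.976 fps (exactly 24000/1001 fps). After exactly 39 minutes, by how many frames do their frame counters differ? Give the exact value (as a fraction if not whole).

39 min = 2340 s.
A emits 24 × 2340 = 56160 frames; B emits 24000/1001 × 2340 = 4320000/77.
Difference = 4320/77 frames (≈ 56.1039); B is behind A.

4320/77 frames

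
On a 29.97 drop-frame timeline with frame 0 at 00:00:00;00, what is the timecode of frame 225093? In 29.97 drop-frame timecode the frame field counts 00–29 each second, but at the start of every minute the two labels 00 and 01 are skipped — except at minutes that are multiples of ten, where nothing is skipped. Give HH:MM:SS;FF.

Ten DF minutes hold 17982 frames, so frame 225093 lies in block 12 (frames 215784–233765) with 9309 frames into that block.
The block's first minute is 1800 frames and the rest 1798 each; 9309 frames reaches minute 5, so 12 × 18 + 5 × 2 = 226 labels have been skipped so far.
Adding those back, label number 225093 + 226 = 225319 at 30 labels/s is 7510 s + 19 f = 2 h 5 min 10 s frame 19, i.e. 02:05:10;19.

02:05:10;19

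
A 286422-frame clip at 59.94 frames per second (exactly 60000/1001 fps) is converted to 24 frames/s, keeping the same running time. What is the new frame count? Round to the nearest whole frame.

114683 frames

Frames at target rate = 286422 × (24) / (60000/1001) = 143354211/1250 ≈ 114683.369.
Nearest whole frame: 114683.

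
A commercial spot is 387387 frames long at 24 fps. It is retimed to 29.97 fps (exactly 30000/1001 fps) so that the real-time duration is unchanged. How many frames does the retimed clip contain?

483750 frames

Target frames = source frames × (target rate / source rate) = 387387 × (30000/1001)/(24) = 387387 × 1250/1001 = 483750.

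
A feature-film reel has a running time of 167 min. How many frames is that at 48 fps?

480960 frames

167 min = 10020 s.
Frames = 10020 × 48 = 480960.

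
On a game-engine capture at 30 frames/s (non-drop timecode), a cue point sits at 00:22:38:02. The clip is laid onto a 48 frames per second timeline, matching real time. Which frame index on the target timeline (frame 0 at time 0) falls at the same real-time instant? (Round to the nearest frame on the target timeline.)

frame 65187

Source frame index: (0×3600 + 22×60 + 38) × 30 + 2 = 40742.
Real time: 40742 / (30) = 20371/15 s.
Target frame: (20371/15) × (48) = 325936/5 ≈ 65187.200 → 65187.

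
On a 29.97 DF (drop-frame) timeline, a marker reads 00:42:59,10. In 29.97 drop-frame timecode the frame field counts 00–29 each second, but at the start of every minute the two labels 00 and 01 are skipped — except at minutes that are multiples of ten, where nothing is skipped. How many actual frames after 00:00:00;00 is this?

As if non-drop at 30 labels/s: (0 × 3600 + 42 × 60 + 59) × 30 + 10 = 77380.
Minute boundaries passed: 42; those not divisible by 10: 42 − 4 = 38; dropped labels = 2 × 38 = 76.
Actual frame index = 77380 − 76 = 77304.

77304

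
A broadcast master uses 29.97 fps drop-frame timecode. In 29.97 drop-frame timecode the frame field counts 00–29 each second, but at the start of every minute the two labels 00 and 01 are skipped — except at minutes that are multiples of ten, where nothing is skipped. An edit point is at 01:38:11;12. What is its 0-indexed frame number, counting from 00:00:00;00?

176564

As if non-drop at 30 labels/s: (1 × 3600 + 38 × 60 + 11) × 30 + 12 = 176742.
Minute boundaries passed: 98; those not divisible by 10: 98 − 9 = 89; dropped labels = 2 × 89 = 178.
Actual frame index = 176742 − 178 = 176564.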